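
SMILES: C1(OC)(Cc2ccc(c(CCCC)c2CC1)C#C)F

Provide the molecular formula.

C17H21FO

Heavy atoms from the SMILES: 17 C, 1 F, 1 O.
Implicit hydrogens by atom environment:
  6 × C: 2 H each → 12
  4 × C (aromatic): no H
  2 × C: 3 H each → 6
  2 × C (aromatic): 1 H each → 2
  2 × C: no H
  1 × C: 1 H
  1 × F: no H
  1 × O: no H
  Total hydrogens = 21.
Molecular formula: C17H21FO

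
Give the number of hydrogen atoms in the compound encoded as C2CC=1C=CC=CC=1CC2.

Hydrogens are implicit in SMILES; fill each atom to its normal valence:
  4 × C: 2 H each → 8
  4 × C (aromatic): 1 H each → 4
  2 × C (aromatic): no H
  Total hydrogens = 12.

12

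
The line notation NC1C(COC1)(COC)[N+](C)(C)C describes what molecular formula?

Heavy atoms from the SMILES: 9 C, 2 N, 2 O.
Implicit hydrogens by atom environment:
  4 × C: 3 H each → 12
  3 × C: 2 H each → 6
  2 × O: no H
  1 × C: 1 H
  1 × C: no H
  1 × N: 2 H
  1 × N (charge +1): no H
  Total hydrogens = 21.
Net charge +1.
Molecular formula: C9H21N2O2+

C9H21N2O2+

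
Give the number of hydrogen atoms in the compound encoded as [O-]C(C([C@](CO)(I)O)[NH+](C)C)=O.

Hydrogens are implicit in SMILES; fill each atom to its normal valence:
  2 × C: 3 H each → 6
  2 × C: no H
  2 × O: 1 H each → 2
  1 × C: 2 H
  1 × C: 1 H
  1 × I: no H
  1 × N (charge +1): 1 H
  1 × O: no H
  1 × O (charge -1): no H
  Total hydrogens = 12.

12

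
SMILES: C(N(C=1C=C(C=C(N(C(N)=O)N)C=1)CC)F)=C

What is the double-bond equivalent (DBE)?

6

Molecular formula from the SMILES: C11H15FN4O.
DoU = (2C + 2 + N − H − X)/2 = (2·11 + 2 + 4 − 15 − 1)/2 = 12/2 = 6.
(Structurally: 1 ring(s) + 5 π bond(s) = 6.)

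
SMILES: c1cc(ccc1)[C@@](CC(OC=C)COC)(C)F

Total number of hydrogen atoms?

Hydrogens are implicit in SMILES; fill each atom to its normal valence:
  5 × C (aromatic): 1 H each → 5
  3 × C: 2 H each → 6
  2 × C: 3 H each → 6
  2 × C: 1 H each → 2
  2 × O: no H
  1 × C: no H
  1 × C (aromatic): no H
  1 × F: no H
  Total hydrogens = 19.

19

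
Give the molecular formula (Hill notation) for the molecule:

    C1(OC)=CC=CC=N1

C6H7NO

Heavy atoms from the SMILES: 6 C, 1 N, 1 O.
Implicit hydrogens by atom environment:
  4 × C (aromatic): 1 H each → 4
  1 × C: 3 H
  1 × C (aromatic): no H
  1 × N (aromatic): no H
  1 × O: no H
  Total hydrogens = 7.
Molecular formula: C6H7NO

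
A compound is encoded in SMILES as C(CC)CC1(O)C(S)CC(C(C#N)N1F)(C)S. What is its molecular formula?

Heavy atoms from the SMILES: 11 C, 1 F, 2 N, 1 O, 2 S.
Implicit hydrogens by atom environment:
  4 × C: 2 H each → 8
  3 × C: no H
  2 × C: 3 H each → 6
  2 × C: 1 H each → 2
  2 × N: no H
  2 × S: 1 H each → 2
  1 × F: no H
  1 × O: 1 H
  Total hydrogens = 19.
Molecular formula: C11H19FN2OS2

C11H19FN2OS2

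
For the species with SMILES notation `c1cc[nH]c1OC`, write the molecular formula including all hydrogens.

Heavy atoms from the SMILES: 5 C, 1 N, 1 O.
Implicit hydrogens by atom environment:
  3 × C (aromatic): 1 H each → 3
  1 × C: 3 H
  1 × C (aromatic): no H
  1 × N (aromatic): 1 H
  1 × O: no H
  Total hydrogens = 7.
Molecular formula: C5H7NO

C5H7NO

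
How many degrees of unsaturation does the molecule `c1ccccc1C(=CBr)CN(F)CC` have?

Molecular formula from the SMILES: C11H13BrFN.
DoU = (2C + 2 + N − H − X)/2 = (2·11 + 2 + 1 − 13 − 2)/2 = 10/2 = 5.
(Structurally: 1 ring(s) + 4 π bond(s) = 5.)

5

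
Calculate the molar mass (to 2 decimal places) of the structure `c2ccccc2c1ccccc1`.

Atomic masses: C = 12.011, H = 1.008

Molecular formula: C12H10.
M = 12×12.011 + 10×1.008 = 154.21 g/mol.

154.21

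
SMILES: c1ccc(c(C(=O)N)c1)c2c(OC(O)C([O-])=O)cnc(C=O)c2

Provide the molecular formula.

C15H11N2O6-

Heavy atoms from the SMILES: 15 C, 2 N, 6 O.
Implicit hydrogens by atom environment:
  6 × C (aromatic): 1 H each → 6
  5 × C (aromatic): no H
  4 × O: no H
  2 × C: 1 H each → 2
  2 × C: no H
  1 × N: 2 H
  1 × N (aromatic): no H
  1 × O: 1 H
  1 × O (charge -1): no H
  Total hydrogens = 11.
Net charge -1.
Molecular formula: C15H11N2O6-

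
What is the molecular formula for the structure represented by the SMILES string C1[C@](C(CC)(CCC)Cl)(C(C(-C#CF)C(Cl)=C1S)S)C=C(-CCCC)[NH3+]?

C20H31Cl2FNS2+

Heavy atoms from the SMILES: 20 C, 2 Cl, 1 F, 1 N, 2 S.
Implicit hydrogens by atom environment:
  7 × C: 2 H each → 14
  7 × C: no H
  3 × C: 3 H each → 9
  3 × C: 1 H each → 3
  2 × Cl: no H
  2 × S: 1 H each → 2
  1 × F: no H
  1 × N (charge +1): 3 H
  Total hydrogens = 31.
Net charge +1.
Molecular formula: C20H31Cl2FNS2+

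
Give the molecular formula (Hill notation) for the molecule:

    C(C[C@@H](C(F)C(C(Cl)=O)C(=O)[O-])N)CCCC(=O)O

C11H16ClFNO5-

Heavy atoms from the SMILES: 11 C, 1 Cl, 1 F, 1 N, 5 O.
Implicit hydrogens by atom environment:
  5 × C: 2 H each → 10
  3 × C: 1 H each → 3
  3 × C: no H
  3 × O: no H
  1 × Cl: no H
  1 × F: no H
  1 × N: 2 H
  1 × O: 1 H
  1 × O (charge -1): no H
  Total hydrogens = 16.
Net charge -1.
Molecular formula: C11H16ClFNO5-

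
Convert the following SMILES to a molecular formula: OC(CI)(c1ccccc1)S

C8H9IOS

Heavy atoms from the SMILES: 8 C, 1 I, 1 O, 1 S.
Implicit hydrogens by atom environment:
  5 × C (aromatic): 1 H each → 5
  1 × C: 2 H
  1 × C: no H
  1 × C (aromatic): no H
  1 × I: no H
  1 × O: 1 H
  1 × S: 1 H
  Total hydrogens = 9.
Molecular formula: C8H9IOS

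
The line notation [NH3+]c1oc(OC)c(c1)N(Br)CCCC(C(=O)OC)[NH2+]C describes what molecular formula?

Heavy atoms from the SMILES: 1 Br, 12 C, 3 N, 4 O.
Implicit hydrogens by atom environment:
  3 × C: 3 H each → 9
  3 × C: 2 H each → 6
  3 × C (aromatic): no H
  3 × O: no H
  1 × Br: no H
  1 × C (aromatic): 1 H
  1 × C: 1 H
  1 × C: no H
  1 × N (charge +1): 3 H
  1 × N (charge +1): 2 H
  1 × N: no H
  1 × O (aromatic): no H
  Total hydrogens = 22.
Net charge +2.
Molecular formula: [C12H22BrN3O4]2+

[C12H22BrN3O4]2+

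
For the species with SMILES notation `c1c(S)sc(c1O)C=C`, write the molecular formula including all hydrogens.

C6H6OS2

Heavy atoms from the SMILES: 6 C, 1 O, 2 S.
Implicit hydrogens by atom environment:
  3 × C (aromatic): no H
  1 × C: 2 H
  1 × C (aromatic): 1 H
  1 × C: 1 H
  1 × O: 1 H
  1 × S: 1 H
  1 × S (aromatic): no H
  Total hydrogens = 6.
Molecular formula: C6H6OS2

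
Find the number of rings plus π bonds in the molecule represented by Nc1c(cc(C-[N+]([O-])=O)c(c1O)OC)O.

Molecular formula from the SMILES: C8H10N2O5.
DoU = (2C + 2 + N − H − X)/2 = (2·8 + 2 + 2 − 10 − 0)/2 = 10/2 = 5.
(Structurally: 1 ring(s) + 4 π bond(s) = 5.)

5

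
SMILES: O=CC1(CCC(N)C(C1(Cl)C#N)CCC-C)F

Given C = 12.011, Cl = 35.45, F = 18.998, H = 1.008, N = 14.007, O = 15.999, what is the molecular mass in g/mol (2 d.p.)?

260.74

Molecular formula: C12H18ClFN2O.
M = 12×12.011 + 1×35.45 + 1×18.998 + 18×1.008 + 2×14.007 + 1×15.999 = 260.74 g/mol.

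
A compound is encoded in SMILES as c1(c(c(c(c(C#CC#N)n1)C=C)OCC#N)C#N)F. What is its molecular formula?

C13H5FN4O

Heavy atoms from the SMILES: 13 C, 1 F, 4 N, 1 O.
Implicit hydrogens by atom environment:
  5 × C (aromatic): no H
  5 × C: no H
  3 × N: no H
  2 × C: 2 H each → 4
  1 × C: 1 H
  1 × F: no H
  1 × N (aromatic): no H
  1 × O: no H
  Total hydrogens = 5.
Molecular formula: C13H5FN4O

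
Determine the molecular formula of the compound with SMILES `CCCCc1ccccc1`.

C10H14

Heavy atoms from the SMILES: 10 C.
Implicit hydrogens by atom environment:
  5 × C (aromatic): 1 H each → 5
  3 × C: 2 H each → 6
  1 × C: 3 H
  1 × C (aromatic): no H
  Total hydrogens = 14.
Molecular formula: C10H14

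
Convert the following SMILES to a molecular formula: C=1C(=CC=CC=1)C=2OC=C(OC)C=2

Heavy atoms from the SMILES: 11 C, 2 O.
Implicit hydrogens by atom environment:
  7 × C (aromatic): 1 H each → 7
  3 × C (aromatic): no H
  1 × C: 3 H
  1 × O (aromatic): no H
  1 × O: no H
  Total hydrogens = 10.
Molecular formula: C11H10O2

C11H10O2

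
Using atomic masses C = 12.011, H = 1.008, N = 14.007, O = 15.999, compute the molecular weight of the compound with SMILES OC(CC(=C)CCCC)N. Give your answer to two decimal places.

143.23

Molecular formula: C8H17NO.
M = 8×12.011 + 17×1.008 + 1×14.007 + 1×15.999 = 143.23 g/mol.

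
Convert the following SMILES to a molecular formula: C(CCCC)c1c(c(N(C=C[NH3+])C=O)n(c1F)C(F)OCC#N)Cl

C15H20ClF2N4O2+

Heavy atoms from the SMILES: 15 C, 1 Cl, 2 F, 4 N, 2 O.
Implicit hydrogens by atom environment:
  5 × C: 2 H each → 10
  4 × C: 1 H each → 4
  4 × C (aromatic): no H
  2 × F: no H
  2 × N: no H
  2 × O: no H
  1 × C: 3 H
  1 × C: no H
  1 × Cl: no H
  1 × N (charge +1): 3 H
  1 × N (aromatic): no H
  Total hydrogens = 20.
Net charge +1.
Molecular formula: C15H20ClF2N4O2+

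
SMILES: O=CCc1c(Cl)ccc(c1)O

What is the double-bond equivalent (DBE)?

5

Molecular formula from the SMILES: C8H7ClO2.
DoU = (2C + 2 + N − H − X)/2 = (2·8 + 2 + 0 − 7 − 1)/2 = 10/2 = 5.
(Structurally: 1 ring(s) + 4 π bond(s) = 5.)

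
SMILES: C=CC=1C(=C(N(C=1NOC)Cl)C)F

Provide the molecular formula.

C8H10ClFN2O

Heavy atoms from the SMILES: 8 C, 1 Cl, 1 F, 2 N, 1 O.
Implicit hydrogens by atom environment:
  4 × C (aromatic): no H
  2 × C: 3 H each → 6
  1 × C: 2 H
  1 × C: 1 H
  1 × Cl: no H
  1 × F: no H
  1 × N: 1 H
  1 × N (aromatic): no H
  1 × O: no H
  Total hydrogens = 10.
Molecular formula: C8H10ClFN2O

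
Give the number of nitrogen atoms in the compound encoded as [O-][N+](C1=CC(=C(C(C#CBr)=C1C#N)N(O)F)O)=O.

The symbol for nitrogen appears 3 times in the SMILES.

3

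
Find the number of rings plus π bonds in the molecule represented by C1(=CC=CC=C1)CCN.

4

Molecular formula from the SMILES: C8H11N.
DoU = (2C + 2 + N − H − X)/2 = (2·8 + 2 + 1 − 11 − 0)/2 = 8/2 = 4.
(Structurally: 1 ring(s) + 3 π bond(s) = 4.)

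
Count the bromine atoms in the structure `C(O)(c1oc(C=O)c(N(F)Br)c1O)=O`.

1

The symbol for bromine appears 1 time in the SMILES.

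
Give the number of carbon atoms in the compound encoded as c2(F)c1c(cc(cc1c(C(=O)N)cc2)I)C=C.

The symbol for carbon appears 13 times in the SMILES. Lowercase c denotes aromatic carbon and counts toward C.

13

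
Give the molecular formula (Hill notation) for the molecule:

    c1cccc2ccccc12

Heavy atoms from the SMILES: 10 C.
Implicit hydrogens by atom environment:
  8 × C (aromatic): 1 H each → 8
  2 × C (aromatic): no H
  Total hydrogens = 8.
Molecular formula: C10H8

C10H8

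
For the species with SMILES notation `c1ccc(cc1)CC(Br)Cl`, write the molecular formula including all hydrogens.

Heavy atoms from the SMILES: 1 Br, 8 C, 1 Cl.
Implicit hydrogens by atom environment:
  5 × C (aromatic): 1 H each → 5
  1 × Br: no H
  1 × C: 2 H
  1 × C: 1 H
  1 × C (aromatic): no H
  1 × Cl: no H
  Total hydrogens = 8.
Molecular formula: C8H8BrCl

C8H8BrCl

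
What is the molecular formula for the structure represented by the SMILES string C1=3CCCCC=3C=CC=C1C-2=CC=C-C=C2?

Heavy atoms from the SMILES: 16 C.
Implicit hydrogens by atom environment:
  8 × C (aromatic): 1 H each → 8
  4 × C: 2 H each → 8
  4 × C (aromatic): no H
  Total hydrogens = 16.
Molecular formula: C16H16

C16H16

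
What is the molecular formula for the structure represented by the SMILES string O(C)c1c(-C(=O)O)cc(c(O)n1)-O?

Heavy atoms from the SMILES: 7 C, 1 N, 5 O.
Implicit hydrogens by atom environment:
  4 × C (aromatic): no H
  3 × O: 1 H each → 3
  2 × O: no H
  1 × C: 3 H
  1 × C (aromatic): 1 H
  1 × C: no H
  1 × N (aromatic): no H
  Total hydrogens = 7.
Molecular formula: C7H7NO5

C7H7NO5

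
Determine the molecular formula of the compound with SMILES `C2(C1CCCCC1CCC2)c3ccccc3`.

C16H22

Heavy atoms from the SMILES: 16 C.
Implicit hydrogens by atom environment:
  7 × C: 2 H each → 14
  5 × C (aromatic): 1 H each → 5
  3 × C: 1 H each → 3
  1 × C (aromatic): no H
  Total hydrogens = 22.
Molecular formula: C16H22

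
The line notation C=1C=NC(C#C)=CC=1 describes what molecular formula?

Heavy atoms from the SMILES: 7 C, 1 N.
Implicit hydrogens by atom environment:
  4 × C (aromatic): 1 H each → 4
  1 × C: 1 H
  1 × C (aromatic): no H
  1 × C: no H
  1 × N (aromatic): no H
  Total hydrogens = 5.
Molecular formula: C7H5N

C7H5N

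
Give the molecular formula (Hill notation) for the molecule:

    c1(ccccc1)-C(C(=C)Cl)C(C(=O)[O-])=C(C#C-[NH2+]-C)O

Heavy atoms from the SMILES: 15 C, 1 Cl, 1 N, 3 O.
Implicit hydrogens by atom environment:
  6 × C: no H
  5 × C (aromatic): 1 H each → 5
  1 × C: 3 H
  1 × C: 2 H
  1 × C: 1 H
  1 × C (aromatic): no H
  1 × Cl: no H
  1 × N (charge +1): 2 H
  1 × O: 1 H
  1 × O: no H
  1 × O (charge -1): no H
  Total hydrogens = 14.
Molecular formula: C15H14ClNO3

C15H14ClNO3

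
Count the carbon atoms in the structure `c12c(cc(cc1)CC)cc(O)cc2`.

12

The symbol for carbon appears 12 times in the SMILES. Lowercase c denotes aromatic carbon and counts toward C.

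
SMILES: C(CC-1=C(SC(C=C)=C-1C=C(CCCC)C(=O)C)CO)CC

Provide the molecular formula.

Heavy atoms from the SMILES: 19 C, 2 O, 1 S.
Implicit hydrogens by atom environment:
  8 × C: 2 H each → 16
  4 × C (aromatic): no H
  3 × C: 3 H each → 9
  2 × C: 1 H each → 2
  2 × C: no H
  1 × O: 1 H
  1 × O: no H
  1 × S (aromatic): no H
  Total hydrogens = 28.
Molecular formula: C19H28O2S

C19H28O2S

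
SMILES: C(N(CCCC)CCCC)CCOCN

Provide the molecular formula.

Heavy atoms from the SMILES: 12 C, 2 N, 1 O.
Implicit hydrogens by atom environment:
  10 × C: 2 H each → 20
  2 × C: 3 H each → 6
  1 × N: 2 H
  1 × N: no H
  1 × O: no H
  Total hydrogens = 28.
Molecular formula: C12H28N2O

C12H28N2O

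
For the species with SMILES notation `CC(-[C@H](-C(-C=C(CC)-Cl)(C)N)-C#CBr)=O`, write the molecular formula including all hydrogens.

C11H15BrClNO

Heavy atoms from the SMILES: 1 Br, 11 C, 1 Cl, 1 N, 1 O.
Implicit hydrogens by atom environment:
  5 × C: no H
  3 × C: 3 H each → 9
  2 × C: 1 H each → 2
  1 × Br: no H
  1 × C: 2 H
  1 × Cl: no H
  1 × N: 2 H
  1 × O: no H
  Total hydrogens = 15.
Molecular formula: C11H15BrClNO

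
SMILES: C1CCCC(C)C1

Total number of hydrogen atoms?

14

Hydrogens are implicit in SMILES; fill each atom to its normal valence:
  5 × C: 2 H each → 10
  1 × C: 3 H
  1 × C: 1 H
  Total hydrogens = 14.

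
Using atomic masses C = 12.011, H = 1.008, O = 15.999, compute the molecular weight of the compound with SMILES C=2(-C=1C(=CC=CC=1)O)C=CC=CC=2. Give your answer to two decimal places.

170.21

Molecular formula: C12H10O.
M = 12×12.011 + 10×1.008 + 1×15.999 = 170.21 g/mol.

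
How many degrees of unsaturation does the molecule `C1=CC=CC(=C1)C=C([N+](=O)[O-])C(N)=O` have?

7

Molecular formula from the SMILES: C9H8N2O3.
DoU = (2C + 2 + N − H − X)/2 = (2·9 + 2 + 2 − 8 − 0)/2 = 14/2 = 7.
(Structurally: 1 ring(s) + 6 π bond(s) = 7.)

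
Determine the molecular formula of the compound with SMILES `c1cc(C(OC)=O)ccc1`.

C8H8O2

Heavy atoms from the SMILES: 8 C, 2 O.
Implicit hydrogens by atom environment:
  5 × C (aromatic): 1 H each → 5
  2 × O: no H
  1 × C: 3 H
  1 × C (aromatic): no H
  1 × C: no H
  Total hydrogens = 8.
Molecular formula: C8H8O2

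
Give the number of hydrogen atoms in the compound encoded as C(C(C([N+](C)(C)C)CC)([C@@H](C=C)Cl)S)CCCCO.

31

Hydrogens are implicit in SMILES; fill each atom to its normal valence:
  7 × C: 2 H each → 14
  4 × C: 3 H each → 12
  3 × C: 1 H each → 3
  1 × C: no H
  1 × Cl: no H
  1 × N (charge +1): no H
  1 × O: 1 H
  1 × S: 1 H
  Total hydrogens = 31.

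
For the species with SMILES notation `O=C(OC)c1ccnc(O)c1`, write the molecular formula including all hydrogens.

C7H7NO3

Heavy atoms from the SMILES: 7 C, 1 N, 3 O.
Implicit hydrogens by atom environment:
  3 × C (aromatic): 1 H each → 3
  2 × C (aromatic): no H
  2 × O: no H
  1 × C: 3 H
  1 × C: no H
  1 × N (aromatic): no H
  1 × O: 1 H
  Total hydrogens = 7.
Molecular formula: C7H7NO3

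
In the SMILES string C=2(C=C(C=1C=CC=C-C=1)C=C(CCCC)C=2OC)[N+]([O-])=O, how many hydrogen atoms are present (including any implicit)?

19

Hydrogens are implicit in SMILES; fill each atom to its normal valence:
  7 × C (aromatic): 1 H each → 7
  5 × C (aromatic): no H
  3 × C: 2 H each → 6
  2 × C: 3 H each → 6
  2 × O: no H
  1 × N (charge +1): no H
  1 × O (charge -1): no H
  Total hydrogens = 19.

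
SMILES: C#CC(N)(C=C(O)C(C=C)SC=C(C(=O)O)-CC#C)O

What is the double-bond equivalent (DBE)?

Molecular formula from the SMILES: C14H15NO4S.
DoU = (2C + 2 + N − H − X)/2 = (2·14 + 2 + 1 − 15 − 0)/2 = 16/2 = 8.
(Structurally: 0 ring(s) + 8 π bond(s) = 8.)

8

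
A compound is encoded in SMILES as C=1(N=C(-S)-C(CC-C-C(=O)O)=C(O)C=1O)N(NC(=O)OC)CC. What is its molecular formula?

C13H19N3O6S

Heavy atoms from the SMILES: 13 C, 3 N, 6 O, 1 S.
Implicit hydrogens by atom environment:
  5 × C (aromatic): no H
  4 × C: 2 H each → 8
  3 × O: 1 H each → 3
  3 × O: no H
  2 × C: 3 H each → 6
  2 × C: no H
  1 × N: 1 H
  1 × N (aromatic): no H
  1 × N: no H
  1 × S: 1 H
  Total hydrogens = 19.
Molecular formula: C13H19N3O6S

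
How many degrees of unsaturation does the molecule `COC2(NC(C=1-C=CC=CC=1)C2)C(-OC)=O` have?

Molecular formula from the SMILES: C12H15NO3.
DoU = (2C + 2 + N − H − X)/2 = (2·12 + 2 + 1 − 15 − 0)/2 = 12/2 = 6.
(Structurally: 2 ring(s) + 4 π bond(s) = 6.)

6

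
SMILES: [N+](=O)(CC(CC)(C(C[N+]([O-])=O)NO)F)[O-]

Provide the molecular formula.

C6H12FN3O5

Heavy atoms from the SMILES: 6 C, 1 F, 3 N, 5 O.
Implicit hydrogens by atom environment:
  3 × C: 2 H each → 6
  2 × N (charge +1): no H
  2 × O: no H
  2 × O (charge -1): no H
  1 × C: 3 H
  1 × C: 1 H
  1 × C: no H
  1 × F: no H
  1 × N: 1 H
  1 × O: 1 H
  Total hydrogens = 12.
Molecular formula: C6H12FN3O5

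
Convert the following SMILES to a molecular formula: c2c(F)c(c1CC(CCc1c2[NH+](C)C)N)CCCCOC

C17H28FN2O+

Heavy atoms from the SMILES: 17 C, 1 F, 2 N, 1 O.
Implicit hydrogens by atom environment:
  7 × C: 2 H each → 14
  5 × C (aromatic): no H
  3 × C: 3 H each → 9
  1 × C (aromatic): 1 H
  1 × C: 1 H
  1 × F: no H
  1 × N: 2 H
  1 × N (charge +1): 1 H
  1 × O: no H
  Total hydrogens = 28.
Net charge +1.
Molecular formula: C17H28FN2O+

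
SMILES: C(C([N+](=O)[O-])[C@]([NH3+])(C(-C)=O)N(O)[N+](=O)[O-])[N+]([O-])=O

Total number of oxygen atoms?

The symbol for oxygen appears 8 times in the SMILES.

8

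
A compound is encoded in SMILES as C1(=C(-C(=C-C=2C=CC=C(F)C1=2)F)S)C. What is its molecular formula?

C11H8F2S

Heavy atoms from the SMILES: 11 C, 2 F, 1 S.
Implicit hydrogens by atom environment:
  6 × C (aromatic): no H
  4 × C (aromatic): 1 H each → 4
  2 × F: no H
  1 × C: 3 H
  1 × S: 1 H
  Total hydrogens = 8.
Molecular formula: C11H8F2S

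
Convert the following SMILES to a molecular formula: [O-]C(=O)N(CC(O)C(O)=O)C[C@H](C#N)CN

Heavy atoms from the SMILES: 8 C, 3 N, 5 O.
Implicit hydrogens by atom environment:
  3 × C: 2 H each → 6
  3 × C: no H
  2 × C: 1 H each → 2
  2 × N: no H
  2 × O: 1 H each → 2
  2 × O: no H
  1 × N: 2 H
  1 × O (charge -1): no H
  Total hydrogens = 12.
Net charge -1.
Molecular formula: C8H12N3O5-

C8H12N3O5-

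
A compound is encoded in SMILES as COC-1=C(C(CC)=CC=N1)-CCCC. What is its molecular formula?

C12H19NO

Heavy atoms from the SMILES: 12 C, 1 N, 1 O.
Implicit hydrogens by atom environment:
  4 × C: 2 H each → 8
  3 × C: 3 H each → 9
  3 × C (aromatic): no H
  2 × C (aromatic): 1 H each → 2
  1 × N (aromatic): no H
  1 × O: no H
  Total hydrogens = 19.
Molecular formula: C12H19NO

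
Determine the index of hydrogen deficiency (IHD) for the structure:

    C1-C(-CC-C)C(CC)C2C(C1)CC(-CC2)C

2

Molecular formula from the SMILES: C16H30.
DoU = (2C + 2 + N − H − X)/2 = (2·16 + 2 + 0 − 30 − 0)/2 = 4/2 = 2.
(Structurally: 2 ring(s) + 0 π bond(s) = 2.)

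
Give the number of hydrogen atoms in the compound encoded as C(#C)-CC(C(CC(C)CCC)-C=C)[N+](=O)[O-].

21

Hydrogens are implicit in SMILES; fill each atom to its normal valence:
  5 × C: 2 H each → 10
  5 × C: 1 H each → 5
  2 × C: 3 H each → 6
  1 × C: no H
  1 × N (charge +1): no H
  1 × O: no H
  1 × O (charge -1): no H
  Total hydrogens = 21.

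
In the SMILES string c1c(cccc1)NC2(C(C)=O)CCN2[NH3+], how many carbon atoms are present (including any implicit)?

The symbol for carbon appears 11 times in the SMILES. Lowercase c denotes aromatic carbon and counts toward C.

11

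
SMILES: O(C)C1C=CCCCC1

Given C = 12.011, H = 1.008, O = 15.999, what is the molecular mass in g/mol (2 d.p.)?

126.20

Molecular formula: C8H14O.
M = 8×12.011 + 14×1.008 + 1×15.999 = 126.20 g/mol.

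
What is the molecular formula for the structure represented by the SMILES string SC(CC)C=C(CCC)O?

C8H16OS

Heavy atoms from the SMILES: 8 C, 1 O, 1 S.
Implicit hydrogens by atom environment:
  3 × C: 2 H each → 6
  2 × C: 3 H each → 6
  2 × C: 1 H each → 2
  1 × C: no H
  1 × O: 1 H
  1 × S: 1 H
  Total hydrogens = 16.
Molecular formula: C8H16OS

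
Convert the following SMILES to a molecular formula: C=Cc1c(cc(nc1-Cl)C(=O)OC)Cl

Heavy atoms from the SMILES: 9 C, 2 Cl, 1 N, 2 O.
Implicit hydrogens by atom environment:
  4 × C (aromatic): no H
  2 × Cl: no H
  2 × O: no H
  1 × C: 3 H
  1 × C: 2 H
  1 × C (aromatic): 1 H
  1 × C: 1 H
  1 × C: no H
  1 × N (aromatic): no H
  Total hydrogens = 7.
Molecular formula: C9H7Cl2NO2

C9H7Cl2NO2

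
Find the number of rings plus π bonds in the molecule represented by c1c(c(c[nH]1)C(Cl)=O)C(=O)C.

Molecular formula from the SMILES: C7H6ClNO2.
DoU = (2C + 2 + N − H − X)/2 = (2·7 + 2 + 1 − 6 − 1)/2 = 10/2 = 5.
(Structurally: 1 ring(s) + 4 π bond(s) = 5.)

5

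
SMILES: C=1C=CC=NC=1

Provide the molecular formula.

C5H5N

Heavy atoms from the SMILES: 5 C, 1 N.
Implicit hydrogens by atom environment:
  5 × C (aromatic): 1 H each → 5
  1 × N (aromatic): no H
  Total hydrogens = 5.
Molecular formula: C5H5N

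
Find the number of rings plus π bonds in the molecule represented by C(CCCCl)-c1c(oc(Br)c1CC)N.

Molecular formula from the SMILES: C10H15BrClNO.
DoU = (2C + 2 + N − H − X)/2 = (2·10 + 2 + 1 − 15 − 2)/2 = 6/2 = 3.
(Structurally: 1 ring(s) + 2 π bond(s) = 3.)

3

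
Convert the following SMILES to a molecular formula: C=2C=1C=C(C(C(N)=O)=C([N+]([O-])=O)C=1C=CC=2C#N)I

C12H6IN3O3

Heavy atoms from the SMILES: 12 C, 1 I, 3 N, 3 O.
Implicit hydrogens by atom environment:
  6 × C (aromatic): no H
  4 × C (aromatic): 1 H each → 4
  2 × C: no H
  2 × O: no H
  1 × I: no H
  1 × N: 2 H
  1 × N: no H
  1 × N (charge +1): no H
  1 × O (charge -1): no H
  Total hydrogens = 6.
Molecular formula: C12H6IN3O3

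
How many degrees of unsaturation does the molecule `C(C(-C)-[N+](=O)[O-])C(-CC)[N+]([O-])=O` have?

Molecular formula from the SMILES: C6H12N2O4.
DoU = (2C + 2 + N − H − X)/2 = (2·6 + 2 + 2 − 12 − 0)/2 = 4/2 = 2.
(Structurally: 0 ring(s) + 2 π bond(s) = 2.)

2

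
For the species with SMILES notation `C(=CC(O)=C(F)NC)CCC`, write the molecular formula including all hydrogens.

Heavy atoms from the SMILES: 8 C, 1 F, 1 N, 1 O.
Implicit hydrogens by atom environment:
  2 × C: 3 H each → 6
  2 × C: 2 H each → 4
  2 × C: 1 H each → 2
  2 × C: no H
  1 × F: no H
  1 × N: 1 H
  1 × O: 1 H
  Total hydrogens = 14.
Molecular formula: C8H14FNO

C8H14FNO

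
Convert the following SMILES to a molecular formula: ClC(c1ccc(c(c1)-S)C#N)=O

Heavy atoms from the SMILES: 8 C, 1 Cl, 1 N, 1 O, 1 S.
Implicit hydrogens by atom environment:
  3 × C (aromatic): 1 H each → 3
  3 × C (aromatic): no H
  2 × C: no H
  1 × Cl: no H
  1 × N: no H
  1 × O: no H
  1 × S: 1 H
  Total hydrogens = 4.
Molecular formula: C8H4ClNOS

C8H4ClNOS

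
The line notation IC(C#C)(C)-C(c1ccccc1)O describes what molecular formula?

Heavy atoms from the SMILES: 11 C, 1 I, 1 O.
Implicit hydrogens by atom environment:
  5 × C (aromatic): 1 H each → 5
  2 × C: 1 H each → 2
  2 × C: no H
  1 × C: 3 H
  1 × C (aromatic): no H
  1 × I: no H
  1 × O: 1 H
  Total hydrogens = 11.
Molecular formula: C11H11IO

C11H11IO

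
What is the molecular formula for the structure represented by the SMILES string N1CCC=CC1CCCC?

Heavy atoms from the SMILES: 9 C, 1 N.
Implicit hydrogens by atom environment:
  5 × C: 2 H each → 10
  3 × C: 1 H each → 3
  1 × C: 3 H
  1 × N: 1 H
  Total hydrogens = 17.
Molecular formula: C9H17N

C9H17N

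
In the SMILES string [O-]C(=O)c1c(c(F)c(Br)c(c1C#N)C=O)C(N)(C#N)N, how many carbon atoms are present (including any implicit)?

The symbol for carbon appears 11 times in the SMILES. Lowercase c denotes aromatic carbon and counts toward C.

11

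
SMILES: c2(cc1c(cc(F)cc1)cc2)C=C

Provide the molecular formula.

Heavy atoms from the SMILES: 12 C, 1 F.
Implicit hydrogens by atom environment:
  6 × C (aromatic): 1 H each → 6
  4 × C (aromatic): no H
  1 × C: 2 H
  1 × C: 1 H
  1 × F: no H
  Total hydrogens = 9.
Molecular formula: C12H9F

C12H9F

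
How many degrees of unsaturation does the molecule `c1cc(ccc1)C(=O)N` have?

Molecular formula from the SMILES: C7H7NO.
DoU = (2C + 2 + N − H − X)/2 = (2·7 + 2 + 1 − 7 − 0)/2 = 10/2 = 5.
(Structurally: 1 ring(s) + 4 π bond(s) = 5.)

5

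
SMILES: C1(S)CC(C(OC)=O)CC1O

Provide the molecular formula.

Heavy atoms from the SMILES: 7 C, 3 O, 1 S.
Implicit hydrogens by atom environment:
  3 × C: 1 H each → 3
  2 × C: 2 H each → 4
  2 × O: no H
  1 × C: 3 H
  1 × C: no H
  1 × O: 1 H
  1 × S: 1 H
  Total hydrogens = 12.
Molecular formula: C7H12O3S

C7H12O3S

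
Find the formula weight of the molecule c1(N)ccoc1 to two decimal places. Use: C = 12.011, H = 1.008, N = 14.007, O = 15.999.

Molecular formula: C4H5NO.
M = 4×12.011 + 5×1.008 + 1×14.007 + 1×15.999 = 83.09 g/mol.

83.09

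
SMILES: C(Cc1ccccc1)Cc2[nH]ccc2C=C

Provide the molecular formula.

Heavy atoms from the SMILES: 15 C, 1 N.
Implicit hydrogens by atom environment:
  7 × C (aromatic): 1 H each → 7
  4 × C: 2 H each → 8
  3 × C (aromatic): no H
  1 × C: 1 H
  1 × N (aromatic): 1 H
  Total hydrogens = 17.
Molecular formula: C15H17N

C15H17N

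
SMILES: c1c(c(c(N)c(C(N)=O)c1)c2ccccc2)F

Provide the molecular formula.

C13H11FN2O

Heavy atoms from the SMILES: 13 C, 1 F, 2 N, 1 O.
Implicit hydrogens by atom environment:
  7 × C (aromatic): 1 H each → 7
  5 × C (aromatic): no H
  2 × N: 2 H each → 4
  1 × C: no H
  1 × F: no H
  1 × O: no H
  Total hydrogens = 11.
Molecular formula: C13H11FN2O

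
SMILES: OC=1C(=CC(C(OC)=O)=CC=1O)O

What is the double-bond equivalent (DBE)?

Molecular formula from the SMILES: C8H8O5.
DoU = (2C + 2 + N − H − X)/2 = (2·8 + 2 + 0 − 8 − 0)/2 = 10/2 = 5.
(Structurally: 1 ring(s) + 4 π bond(s) = 5.)

5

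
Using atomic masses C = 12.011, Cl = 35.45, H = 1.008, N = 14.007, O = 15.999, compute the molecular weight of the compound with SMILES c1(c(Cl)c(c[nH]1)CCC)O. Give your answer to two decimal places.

Molecular formula: C7H10ClNO.
M = 7×12.011 + 1×35.45 + 10×1.008 + 1×14.007 + 1×15.999 = 159.61 g/mol.

159.61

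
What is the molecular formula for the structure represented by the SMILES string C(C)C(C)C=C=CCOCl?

Heavy atoms from the SMILES: 8 C, 1 Cl, 1 O.
Implicit hydrogens by atom environment:
  3 × C: 1 H each → 3
  2 × C: 3 H each → 6
  2 × C: 2 H each → 4
  1 × C: no H
  1 × Cl: no H
  1 × O: no H
  Total hydrogens = 13.
Molecular formula: C8H13ClO

C8H13ClO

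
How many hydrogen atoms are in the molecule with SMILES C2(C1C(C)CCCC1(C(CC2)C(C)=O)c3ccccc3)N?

Hydrogens are implicit in SMILES; fill each atom to its normal valence:
  5 × C: 2 H each → 10
  5 × C (aromatic): 1 H each → 5
  4 × C: 1 H each → 4
  2 × C: 3 H each → 6
  2 × C: no H
  1 × C (aromatic): no H
  1 × N: 2 H
  1 × O: no H
  Total hydrogens = 27.

27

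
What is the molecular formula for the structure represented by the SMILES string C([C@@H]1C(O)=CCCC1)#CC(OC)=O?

C10H12O3

Heavy atoms from the SMILES: 10 C, 3 O.
Implicit hydrogens by atom environment:
  4 × C: no H
  3 × C: 2 H each → 6
  2 × C: 1 H each → 2
  2 × O: no H
  1 × C: 3 H
  1 × O: 1 H
  Total hydrogens = 12.
Molecular formula: C10H12O3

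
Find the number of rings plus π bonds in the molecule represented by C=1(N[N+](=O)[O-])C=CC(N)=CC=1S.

5

Molecular formula from the SMILES: C6H7N3O2S.
DoU = (2C + 2 + N − H − X)/2 = (2·6 + 2 + 3 − 7 − 0)/2 = 10/2 = 5.
(Structurally: 1 ring(s) + 4 π bond(s) = 5.)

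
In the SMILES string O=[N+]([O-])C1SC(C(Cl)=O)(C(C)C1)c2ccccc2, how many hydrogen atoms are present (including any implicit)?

12

Hydrogens are implicit in SMILES; fill each atom to its normal valence:
  5 × C (aromatic): 1 H each → 5
  2 × C: 1 H each → 2
  2 × C: no H
  2 × O: no H
  1 × C: 3 H
  1 × C: 2 H
  1 × C (aromatic): no H
  1 × Cl: no H
  1 × N (charge +1): no H
  1 × O (charge -1): no H
  1 × S: no H
  Total hydrogens = 12.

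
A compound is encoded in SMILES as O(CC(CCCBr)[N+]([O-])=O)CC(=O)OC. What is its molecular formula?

C8H14BrNO5

Heavy atoms from the SMILES: 1 Br, 8 C, 1 N, 5 O.
Implicit hydrogens by atom environment:
  5 × C: 2 H each → 10
  4 × O: no H
  1 × Br: no H
  1 × C: 3 H
  1 × C: 1 H
  1 × C: no H
  1 × N (charge +1): no H
  1 × O (charge -1): no H
  Total hydrogens = 14.
Molecular formula: C8H14BrNO5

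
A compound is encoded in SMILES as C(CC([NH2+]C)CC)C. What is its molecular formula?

Heavy atoms from the SMILES: 7 C, 1 N.
Implicit hydrogens by atom environment:
  3 × C: 3 H each → 9
  3 × C: 2 H each → 6
  1 × C: 1 H
  1 × N (charge +1): 2 H
  Total hydrogens = 18.
Net charge +1.
Molecular formula: C7H18N+

C7H18N+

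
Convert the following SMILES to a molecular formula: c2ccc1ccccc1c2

Heavy atoms from the SMILES: 10 C.
Implicit hydrogens by atom environment:
  8 × C (aromatic): 1 H each → 8
  2 × C (aromatic): no H
  Total hydrogens = 8.
Molecular formula: C10H8

C10H8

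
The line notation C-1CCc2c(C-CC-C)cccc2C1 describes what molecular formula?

C14H20

Heavy atoms from the SMILES: 14 C.
Implicit hydrogens by atom environment:
  7 × C: 2 H each → 14
  3 × C (aromatic): 1 H each → 3
  3 × C (aromatic): no H
  1 × C: 3 H
  Total hydrogens = 20.
Molecular formula: C14H20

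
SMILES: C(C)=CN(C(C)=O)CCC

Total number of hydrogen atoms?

Hydrogens are implicit in SMILES; fill each atom to its normal valence:
  3 × C: 3 H each → 9
  2 × C: 2 H each → 4
  2 × C: 1 H each → 2
  1 × C: no H
  1 × N: no H
  1 × O: no H
  Total hydrogens = 15.

15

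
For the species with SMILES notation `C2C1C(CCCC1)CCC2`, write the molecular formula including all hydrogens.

C10H18

Heavy atoms from the SMILES: 10 C.
Implicit hydrogens by atom environment:
  8 × C: 2 H each → 16
  2 × C: 1 H each → 2
  Total hydrogens = 18.
Molecular formula: C10H18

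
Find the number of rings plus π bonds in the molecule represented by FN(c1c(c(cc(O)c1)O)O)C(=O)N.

Molecular formula from the SMILES: C7H7FN2O4.
DoU = (2C + 2 + N − H − X)/2 = (2·7 + 2 + 2 − 7 − 1)/2 = 10/2 = 5.
(Structurally: 1 ring(s) + 4 π bond(s) = 5.)

5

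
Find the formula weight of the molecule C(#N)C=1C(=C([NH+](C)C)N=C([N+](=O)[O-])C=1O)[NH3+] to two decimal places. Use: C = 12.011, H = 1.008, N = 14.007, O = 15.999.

225.21

Molecular formula: [C8H11N5O3]2+.
M = 8×12.011 + 11×1.008 + 5×14.007 + 3×15.999 = 225.21 g/mol.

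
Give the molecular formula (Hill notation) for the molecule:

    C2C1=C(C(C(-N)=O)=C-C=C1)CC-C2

C11H13NO

Heavy atoms from the SMILES: 11 C, 1 N, 1 O.
Implicit hydrogens by atom environment:
  4 × C: 2 H each → 8
  3 × C (aromatic): 1 H each → 3
  3 × C (aromatic): no H
  1 × C: no H
  1 × N: 2 H
  1 × O: no H
  Total hydrogens = 13.
Molecular formula: C11H13NO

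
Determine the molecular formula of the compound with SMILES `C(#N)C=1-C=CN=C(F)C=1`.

Heavy atoms from the SMILES: 6 C, 1 F, 2 N.
Implicit hydrogens by atom environment:
  3 × C (aromatic): 1 H each → 3
  2 × C (aromatic): no H
  1 × C: no H
  1 × F: no H
  1 × N (aromatic): no H
  1 × N: no H
  Total hydrogens = 3.
Molecular formula: C6H3FN2

C6H3FN2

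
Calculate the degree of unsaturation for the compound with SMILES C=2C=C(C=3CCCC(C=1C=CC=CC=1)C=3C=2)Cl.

Molecular formula from the SMILES: C16H15Cl.
DoU = (2C + 2 + N − H − X)/2 = (2·16 + 2 + 0 − 15 − 1)/2 = 18/2 = 9.
(Structurally: 3 ring(s) + 6 π bond(s) = 9.)

9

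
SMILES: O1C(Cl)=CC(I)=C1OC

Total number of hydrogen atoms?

Hydrogens are implicit in SMILES; fill each atom to its normal valence:
  3 × C (aromatic): no H
  1 × C: 3 H
  1 × C (aromatic): 1 H
  1 × Cl: no H
  1 × I: no H
  1 × O (aromatic): no H
  1 × O: no H
  Total hydrogens = 4.

4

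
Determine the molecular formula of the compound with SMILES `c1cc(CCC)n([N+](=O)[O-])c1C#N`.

Heavy atoms from the SMILES: 8 C, 3 N, 2 O.
Implicit hydrogens by atom environment:
  2 × C: 2 H each → 4
  2 × C (aromatic): 1 H each → 2
  2 × C (aromatic): no H
  1 × C: 3 H
  1 × C: no H
  1 × N (aromatic): no H
  1 × N (charge +1): no H
  1 × N: no H
  1 × O: no H
  1 × O (charge -1): no H
  Total hydrogens = 9.
Molecular formula: C8H9N3O2

C8H9N3O2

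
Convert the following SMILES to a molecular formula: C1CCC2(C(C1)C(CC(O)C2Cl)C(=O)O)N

Heavy atoms from the SMILES: 11 C, 1 Cl, 1 N, 3 O.
Implicit hydrogens by atom environment:
  5 × C: 2 H each → 10
  4 × C: 1 H each → 4
  2 × C: no H
  2 × O: 1 H each → 2
  1 × Cl: no H
  1 × N: 2 H
  1 × O: no H
  Total hydrogens = 18.
Molecular formula: C11H18ClNO3

C11H18ClNO3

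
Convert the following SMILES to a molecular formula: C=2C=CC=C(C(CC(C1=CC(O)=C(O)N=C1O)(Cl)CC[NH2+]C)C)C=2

C18H24ClN2O3+

Heavy atoms from the SMILES: 18 C, 1 Cl, 2 N, 3 O.
Implicit hydrogens by atom environment:
  6 × C (aromatic): 1 H each → 6
  5 × C (aromatic): no H
  3 × C: 2 H each → 6
  3 × O: 1 H each → 3
  2 × C: 3 H each → 6
  1 × C: 1 H
  1 × C: no H
  1 × Cl: no H
  1 × N (charge +1): 2 H
  1 × N (aromatic): no H
  Total hydrogens = 24.
Net charge +1.
Molecular formula: C18H24ClN2O3+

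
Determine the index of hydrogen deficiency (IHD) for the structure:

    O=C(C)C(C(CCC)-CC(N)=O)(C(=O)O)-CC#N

5

Molecular formula from the SMILES: C12H18N2O4.
DoU = (2C + 2 + N − H − X)/2 = (2·12 + 2 + 2 − 18 − 0)/2 = 10/2 = 5.
(Structurally: 0 ring(s) + 5 π bond(s) = 5.)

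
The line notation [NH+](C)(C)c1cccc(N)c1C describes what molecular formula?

C9H15N2+

Heavy atoms from the SMILES: 9 C, 2 N.
Implicit hydrogens by atom environment:
  3 × C: 3 H each → 9
  3 × C (aromatic): 1 H each → 3
  3 × C (aromatic): no H
  1 × N: 2 H
  1 × N (charge +1): 1 H
  Total hydrogens = 15.
Net charge +1.
Molecular formula: C9H15N2+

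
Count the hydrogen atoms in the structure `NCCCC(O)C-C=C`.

Hydrogens are implicit in SMILES; fill each atom to its normal valence:
  5 × C: 2 H each → 10
  2 × C: 1 H each → 2
  1 × N: 2 H
  1 × O: 1 H
  Total hydrogens = 15.

15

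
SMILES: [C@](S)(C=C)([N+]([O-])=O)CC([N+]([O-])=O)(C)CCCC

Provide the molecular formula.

Heavy atoms from the SMILES: 10 C, 2 N, 4 O, 1 S.
Implicit hydrogens by atom environment:
  5 × C: 2 H each → 10
  2 × C: 3 H each → 6
  2 × C: no H
  2 × N (charge +1): no H
  2 × O: no H
  2 × O (charge -1): no H
  1 × C: 1 H
  1 × S: 1 H
  Total hydrogens = 18.
Molecular formula: C10H18N2O4S

C10H18N2O4S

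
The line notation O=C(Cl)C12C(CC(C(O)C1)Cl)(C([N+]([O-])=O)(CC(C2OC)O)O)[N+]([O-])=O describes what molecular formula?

C12H16Cl2N2O9

Heavy atoms from the SMILES: 12 C, 2 Cl, 2 N, 9 O.
Implicit hydrogens by atom environment:
  4 × C: 1 H each → 4
  4 × C: no H
  4 × O: no H
  3 × C: 2 H each → 6
  3 × O: 1 H each → 3
  2 × Cl: no H
  2 × N (charge +1): no H
  2 × O (charge -1): no H
  1 × C: 3 H
  Total hydrogens = 16.
Molecular formula: C12H16Cl2N2O9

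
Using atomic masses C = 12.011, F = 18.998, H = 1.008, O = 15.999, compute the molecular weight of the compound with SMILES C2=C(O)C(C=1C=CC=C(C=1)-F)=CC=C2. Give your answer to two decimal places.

188.20

Molecular formula: C12H9FO.
M = 12×12.011 + 1×18.998 + 9×1.008 + 1×15.999 = 188.20 g/mol.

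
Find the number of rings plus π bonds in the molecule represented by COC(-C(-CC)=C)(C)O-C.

Molecular formula from the SMILES: C8H16O2.
DoU = (2C + 2 + N − H − X)/2 = (2·8 + 2 + 0 − 16 − 0)/2 = 2/2 = 1.
(Structurally: 0 ring(s) + 1 π bond(s) = 1.)

1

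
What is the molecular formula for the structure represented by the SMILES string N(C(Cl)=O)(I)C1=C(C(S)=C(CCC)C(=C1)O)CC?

C12H15ClINO2S

Heavy atoms from the SMILES: 12 C, 1 Cl, 1 I, 1 N, 2 O, 1 S.
Implicit hydrogens by atom environment:
  5 × C (aromatic): no H
  3 × C: 2 H each → 6
  2 × C: 3 H each → 6
  1 × C (aromatic): 1 H
  1 × C: no H
  1 × Cl: no H
  1 × I: no H
  1 × N: no H
  1 × O: 1 H
  1 × O: no H
  1 × S: 1 H
  Total hydrogens = 15.
Molecular formula: C12H15ClINO2S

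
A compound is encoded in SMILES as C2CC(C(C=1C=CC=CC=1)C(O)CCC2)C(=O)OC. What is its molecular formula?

Heavy atoms from the SMILES: 16 C, 3 O.
Implicit hydrogens by atom environment:
  5 × C: 2 H each → 10
  5 × C (aromatic): 1 H each → 5
  3 × C: 1 H each → 3
  2 × O: no H
  1 × C: 3 H
  1 × C: no H
  1 × C (aromatic): no H
  1 × O: 1 H
  Total hydrogens = 22.
Molecular formula: C16H22O3

C16H22O3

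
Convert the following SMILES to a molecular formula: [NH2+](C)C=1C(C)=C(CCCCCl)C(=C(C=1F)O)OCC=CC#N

C16H21ClFN2O2+

Heavy atoms from the SMILES: 16 C, 1 Cl, 1 F, 2 N, 2 O.
Implicit hydrogens by atom environment:
  6 × C (aromatic): no H
  5 × C: 2 H each → 10
  2 × C: 3 H each → 6
  2 × C: 1 H each → 2
  1 × C: no H
  1 × Cl: no H
  1 × F: no H
  1 × N (charge +1): 2 H
  1 × N: no H
  1 × O: 1 H
  1 × O: no H
  Total hydrogens = 21.
Net charge +1.
Molecular formula: C16H21ClFN2O2+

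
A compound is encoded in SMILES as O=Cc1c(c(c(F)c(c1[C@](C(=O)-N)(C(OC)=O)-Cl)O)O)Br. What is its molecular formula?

C11H8BrClFNO6

Heavy atoms from the SMILES: 1 Br, 11 C, 1 Cl, 1 F, 1 N, 6 O.
Implicit hydrogens by atom environment:
  6 × C (aromatic): no H
  4 × O: no H
  3 × C: no H
  2 × O: 1 H each → 2
  1 × Br: no H
  1 × C: 3 H
  1 × C: 1 H
  1 × Cl: no H
  1 × F: no H
  1 × N: 2 H
  Total hydrogens = 8.
Molecular formula: C11H8BrClFNO6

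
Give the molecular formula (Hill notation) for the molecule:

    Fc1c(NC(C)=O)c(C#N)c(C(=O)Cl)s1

C8H4ClFN2O2S

Heavy atoms from the SMILES: 8 C, 1 Cl, 1 F, 2 N, 2 O, 1 S.
Implicit hydrogens by atom environment:
  4 × C (aromatic): no H
  3 × C: no H
  2 × O: no H
  1 × C: 3 H
  1 × Cl: no H
  1 × F: no H
  1 × N: 1 H
  1 × N: no H
  1 × S (aromatic): no H
  Total hydrogens = 4.
Molecular formula: C8H4ClFN2O2S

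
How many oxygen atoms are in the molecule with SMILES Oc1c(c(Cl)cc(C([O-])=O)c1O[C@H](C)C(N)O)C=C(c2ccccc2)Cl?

The symbol for oxygen appears 5 times in the SMILES.

5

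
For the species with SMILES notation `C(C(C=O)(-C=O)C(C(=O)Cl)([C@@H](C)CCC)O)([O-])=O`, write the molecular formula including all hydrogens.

Heavy atoms from the SMILES: 11 C, 1 Cl, 6 O.
Implicit hydrogens by atom environment:
  4 × C: no H
  4 × O: no H
  3 × C: 1 H each → 3
  2 × C: 3 H each → 6
  2 × C: 2 H each → 4
  1 × Cl: no H
  1 × O: 1 H
  1 × O (charge -1): no H
  Total hydrogens = 14.
Net charge -1.
Molecular formula: C11H14ClO6-

C11H14ClO6-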